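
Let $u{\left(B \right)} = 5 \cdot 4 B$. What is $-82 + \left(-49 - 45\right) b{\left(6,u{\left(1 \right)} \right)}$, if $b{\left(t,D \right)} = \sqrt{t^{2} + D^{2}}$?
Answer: $-82 - 188 \sqrt{109} \approx -2044.8$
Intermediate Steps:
$u{\left(B \right)} = 20 B$
$b{\left(t,D \right)} = \sqrt{D^{2} + t^{2}}$
$-82 + \left(-49 - 45\right) b{\left(6,u{\left(1 \right)} \right)} = -82 + \left(-49 - 45\right) \sqrt{\left(20 \cdot 1\right)^{2} + 6^{2}} = -82 + \left(-49 - 45\right) \sqrt{20^{2} + 36} = -82 - 94 \sqrt{400 + 36} = -82 - 94 \sqrt{436} = -82 - 94 \cdot 2 \sqrt{109} = -82 - 188 \sqrt{109}$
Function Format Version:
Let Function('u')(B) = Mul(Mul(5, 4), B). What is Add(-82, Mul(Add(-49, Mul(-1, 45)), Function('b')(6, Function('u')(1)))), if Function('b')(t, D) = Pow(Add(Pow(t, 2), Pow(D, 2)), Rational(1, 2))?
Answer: Add(-82, Mul(-188, Pow(109, Rational(1, 2)))) ≈ -2044.8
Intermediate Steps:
Function('u')(B) = Mul(20, B)
Function('b')(t, D) = Pow(Add(Pow(D, 2), Pow(t, 2)), Rational(1, 2))
Add(-82, Mul(Add(-49, Mul(-1, 45)), Function('b')(6, Function('u')(1)))) = Add(-82, Mul(Add(-49, Mul(-1, 45)), Pow(Add(Pow(Mul(20, 1), 2), Pow(6, 2)), Rational(1, 2)))) = Add(-82, Mul(Add(-49, -45), Pow(Add(Pow(20, 2), 36), Rational(1, 2)))) = Add(-82, Mul(-94, Pow(Add(400, 36), Rational(1, 2)))) = Add(-82, Mul(-94, Pow(436, Rational(1, 2)))) = Add(-82, Mul(-94, Mul(2, Pow(109, Rational(1, 2))))) = Add(-82, Mul(-188, Pow(109, Rational(1, 2))))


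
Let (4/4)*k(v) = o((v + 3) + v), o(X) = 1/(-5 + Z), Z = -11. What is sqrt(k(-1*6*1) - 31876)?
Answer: I*sqrt(510017)/4 ≈ 178.54*I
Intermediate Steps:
o(X) = -1/16 (o(X) = 1/(-5 - 11) = 1/(-16) = -1/16)
k(v) = -1/16
sqrt(k(-1*6*1) - 31876) = sqrt(-1/16 - 31876) = sqrt(-510017/16) = I*sqrt(510017)/4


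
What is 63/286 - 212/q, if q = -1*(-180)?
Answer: -12323/12870 ≈ -0.95750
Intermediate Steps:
q = 180
63/286 - 212/q = 63/286 - 212/180 = 63*(1/286) - 212*1/180 = 63/286 - 53/45 = -12323/12870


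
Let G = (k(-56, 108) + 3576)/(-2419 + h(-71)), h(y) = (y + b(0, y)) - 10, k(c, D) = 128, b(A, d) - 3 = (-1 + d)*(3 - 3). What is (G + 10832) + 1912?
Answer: 31818064/2497 ≈ 12743.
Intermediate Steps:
b(A, d) = 3 (b(A, d) = 3 + (-1 + d)*(3 - 3) = 3 + (-1 + d)*0 = 3 + 0 = 3)
h(y) = -7 + y (h(y) = (y + 3) - 10 = (3 + y) - 10 = -7 + y)
G = -3704/2497 (G = (128 + 3576)/(-2419 + (-7 - 71)) = 3704/(-2419 - 78) = 3704/(-2497) = 3704*(-1/2497) = -3704/2497 ≈ -1.4834)
(G + 10832) + 1912 = (-3704/2497 + 10832) + 1912 = 27043800/2497 + 1912 = 31818064/2497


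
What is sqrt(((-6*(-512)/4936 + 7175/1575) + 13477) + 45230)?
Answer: 2*sqrt(50289930677)/1851 ≈ 242.31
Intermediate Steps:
sqrt(((-6*(-512)/4936 + 7175/1575) + 13477) + 45230) = sqrt(((3072*(1/4936) + 7175*(1/1575)) + 13477) + 45230) = sqrt(((384/617 + 41/9) + 13477) + 45230) = sqrt((28753/5553 + 13477) + 45230) = sqrt(74866534/5553 + 45230) = sqrt(326028724/5553) = 2*sqrt(50289930677)/1851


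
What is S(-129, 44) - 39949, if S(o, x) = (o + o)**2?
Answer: 26615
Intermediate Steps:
S(o, x) = 4*o**2 (S(o, x) = (2*o)**2 = 4*o**2)
S(-129, 44) - 39949 = 4*(-129)**2 - 39949 = 4*16641 - 39949 = 66564 - 39949 = 26615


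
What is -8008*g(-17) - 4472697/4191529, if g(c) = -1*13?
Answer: 436350462319/4191529 ≈ 1.0410e+5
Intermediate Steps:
g(c) = -13
-8008*g(-17) - 4472697/4191529 = -8008*(-13) - 4472697/4191529 = 104104 - 4472697/4191529 = 436350462319/4191529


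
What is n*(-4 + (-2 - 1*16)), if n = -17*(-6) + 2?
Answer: -2288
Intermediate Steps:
n = 104 (n = 102 + 2 = 104)
n*(-4 + (-2 - 1*16)) = 104*(-4 + (-2 - 1*16)) = 104*(-4 + (-2 - 16)) = 104*(-4 - 18) = 104*(-22) = -2288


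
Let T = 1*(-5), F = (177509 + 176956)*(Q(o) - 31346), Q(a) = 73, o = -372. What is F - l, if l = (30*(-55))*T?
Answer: -11085192195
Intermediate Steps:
F = -11085183945 (F = (177509 + 176956)*(73 - 31346) = 354465*(-31273) = -11085183945)
T = -5
l = 8250 (l = (30*(-55))*(-5) = -1650*(-5) = 8250)
F - l = -11085183945 - 1*8250 = -11085183945 - 8250 = -11085192195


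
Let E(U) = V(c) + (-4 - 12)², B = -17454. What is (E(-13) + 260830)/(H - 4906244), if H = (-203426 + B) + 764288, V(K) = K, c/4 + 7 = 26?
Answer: -130581/2181418 ≈ -0.059861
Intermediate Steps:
c = 76 (c = -28 + 4*26 = -28 + 104 = 76)
E(U) = 332 (E(U) = 76 + (-4 - 12)² = 76 + (-16)² = 76 + 256 = 332)
H = 543408 (H = (-203426 - 17454) + 764288 = -220880 + 764288 = 543408)
(E(-13) + 260830)/(H - 4906244) = (332 + 260830)/(543408 - 4906244) = 261162/(-4362836) = 261162*(-1/4362836) = -130581/2181418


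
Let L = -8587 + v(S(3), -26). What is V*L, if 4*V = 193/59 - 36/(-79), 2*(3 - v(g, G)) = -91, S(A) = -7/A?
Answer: -296644567/37288 ≈ -7955.5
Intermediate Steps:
v(g, G) = 97/2 (v(g, G) = 3 - ½*(-91) = 3 + 91/2 = 97/2)
L = -17077/2 (L = -8587 + 97/2 = -17077/2 ≈ -8538.5)
V = 17371/18644 (V = (193/59 - 36/(-79))/4 = (193*(1/59) - 36*(-1/79))/4 = (193/59 + 36/79)/4 = (¼)*(17371/4661) = 17371/18644 ≈ 0.93172)
V*L = (17371/18644)*(-17077/2) = -296644567/37288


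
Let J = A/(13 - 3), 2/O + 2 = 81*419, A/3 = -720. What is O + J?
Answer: -7330390/33937 ≈ -216.00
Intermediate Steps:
A = -2160 (A = 3*(-720) = -2160)
O = 2/33937 (O = 2/(-2 + 81*419) = 2/(-2 + 33939) = 2/33937 ≈ 5.8933e-5)
J = -216 (J = -2160/(13 - 3) = -2160/10 = -2160*⅒ = -216)
O + J = 2/33937 - 216 = -7330390/33937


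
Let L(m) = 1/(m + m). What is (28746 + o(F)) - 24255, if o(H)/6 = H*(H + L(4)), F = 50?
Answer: 39057/2 ≈ 19529.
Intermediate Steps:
L(m) = 1/(2*m)
o(H) = 6*H*(1/8 + H) (o(H) = 6*(H*(H + (1/2)/4)) = 6*(H*(H + (1/2)*(1/4))) = 6*(H*(H + 1/8)) = 6*(H*(1/8 + H)) = 6*H*(1/8 + H))
(28746 + o(F)) - 24255 = (28746 + (3/4)*50*(1 + 8*50)) - 24255 = (28746 + (3/4)*50*(1 + 400)) - 24255 = (28746 + (3/4)*50*401) - 24255 = (28746 + 30075/2) - 24255 = 87567/2 - 24255 = 39057/2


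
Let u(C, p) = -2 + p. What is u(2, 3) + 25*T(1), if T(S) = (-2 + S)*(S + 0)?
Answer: -24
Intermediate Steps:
T(S) = S*(-2 + S) (T(S) = (-2 + S)*S = S*(-2 + S))
u(2, 3) + 25*T(1) = (-2 + 3) + 25*(1*(-2 + 1)) = 1 + 25*(1*(-1)) = 1 + 25*(-1) = 1 - 25 = -24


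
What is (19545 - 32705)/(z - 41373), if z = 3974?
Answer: 13160/37399 ≈ 0.35188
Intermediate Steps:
(19545 - 32705)/(z - 41373) = (19545 - 32705)/(3974 - 41373) = -13160/(-37399) = -13160*(-1/37399) = 13160/37399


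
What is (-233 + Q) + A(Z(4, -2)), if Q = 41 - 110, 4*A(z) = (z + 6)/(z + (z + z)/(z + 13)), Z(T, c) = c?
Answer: -7863/26 ≈ -302.42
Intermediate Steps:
A(z) = (6 + z)/(4*(z + 2*z/(13 + z))) (A(z) = ((z + 6)/(z + (z + z)/(z + 13)))/4 = ((6 + z)/(z + (2*z)/(13 + z)))/4 = ((6 + z)/(z + 2*z/(13 + z)))/4 = (6 + z)/(4*(z + 2*z/(13 + z))))
Q = -69
(-233 + Q) + A(Z(4, -2)) = (-233 - 69) + (¼)*(78 + (-2)² + 19*(-2))/(-2*(15 - 2)) = -302 + (¼)*(-½)*(78 + 4 - 38)/13 = -302 + (¼)*(-½)*(1/13)*44 = -302 - 11/26 = -7863/26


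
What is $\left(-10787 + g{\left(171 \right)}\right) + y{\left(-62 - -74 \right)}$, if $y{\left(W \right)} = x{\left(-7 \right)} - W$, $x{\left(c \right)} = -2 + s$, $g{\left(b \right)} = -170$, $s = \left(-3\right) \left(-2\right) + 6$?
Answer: $-10959$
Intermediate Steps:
$s = 12$ ($s = 6 + 6 = 12$)
$x{\left(c \right)} = 10$ ($x{\left(c \right)} = -2 + 12 = 10$)
$y{\left(W \right)} = 10 - W$
$\left(-10787 + g{\left(171 \right)}\right) + y{\left(-62 - -74 \right)} = \left(-10787 - 170\right) + \left(10 - \left(-62 - -74\right)\right) = -10957 + \left(10 - \left(-62 + 74\right)\right) = -10957 + \left(10 - 12\right) = -10957 - 2 = -10959$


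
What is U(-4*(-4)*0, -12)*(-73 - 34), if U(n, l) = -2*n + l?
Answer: 1284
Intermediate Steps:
U(n, l) = l - 2*n
U(-4*(-4)*0, -12)*(-73 - 34) = (-12 - 2*(-4*(-4))*0)*(-73 - 34) = (-12 - 32*0)*(-107) = (-12 - 2*0)*(-107) = (-12 + 0)*(-107) = -12*(-107) = 1284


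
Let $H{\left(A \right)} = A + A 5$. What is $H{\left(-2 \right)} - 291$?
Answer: $-303$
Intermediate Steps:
$H{\left(A \right)} = 6 A$ ($H{\left(A \right)} = A + 5 A = 6 A$)
$H{\left(-2 \right)} - 291 = 6 \left(-2\right) - 291 = -12 - 291 = -303$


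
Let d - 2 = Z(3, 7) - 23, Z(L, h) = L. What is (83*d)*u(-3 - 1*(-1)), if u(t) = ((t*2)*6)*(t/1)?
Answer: -71712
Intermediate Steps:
d = -18 (d = 2 + (3 - 23) = 2 - 20 = -18)
u(t) = 12*t**2 (u(t) = ((2*t)*6)*(t*1) = (12*t)*t = 12*t**2)
(83*d)*u(-3 - 1*(-1)) = (83*(-18))*(12*(-3 - 1*(-1))**2) = -17928*(-3 + 1)**2 = -17928*(-2)**2 = -17928*4 = -1494*48 = -71712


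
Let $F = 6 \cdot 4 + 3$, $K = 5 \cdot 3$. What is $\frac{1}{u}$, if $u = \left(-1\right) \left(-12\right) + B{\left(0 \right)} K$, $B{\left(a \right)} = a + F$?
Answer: $\frac{1}{417} \approx 0.0023981$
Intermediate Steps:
$K = 15$
$F = 27$ ($F = 24 + 3 = 27$)
$B{\left(a \right)} = 27 + a$ ($B{\left(a \right)} = a + 27 = 27 + a$)
$u = 417$ ($u = \left(-1\right) \left(-12\right) + \left(27 + 0\right) 15 = 12 + 27 \cdot 15 = 12 + 405 = 417$)
$\frac{1}{u} = \frac{1}{417}$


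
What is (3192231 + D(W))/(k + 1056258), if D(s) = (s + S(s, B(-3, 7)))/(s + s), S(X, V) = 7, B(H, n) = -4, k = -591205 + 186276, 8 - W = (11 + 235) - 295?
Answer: 181957199/37125753 ≈ 4.9011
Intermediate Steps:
W = 57 (W = 8 - ((11 + 235) - 295) = 8 - (246 - 295) = 8 - 1*(-49) = 8 + 49 = 57)
k = -404929
D(s) = (7 + s)/(2*s) (D(s) = (s + 7)/(s + s) = (7 + s)/((2*s)) = (7 + s)*(1/(2*s)) = (7 + s)/(2*s))
(3192231 + D(W))/(k + 1056258) = (3192231 + (½)*(7 + 57)/57)/(-404929 + 1056258) = (3192231 + (½)*(1/57)*64)/651329 = (3192231 + 32/57)*(1/651329) = (181957199/57)*(1/651329) = 181957199/37125753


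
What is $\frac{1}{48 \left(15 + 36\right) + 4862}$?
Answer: $\frac{1}{7310} \approx 0.0001368$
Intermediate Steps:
$\frac{1}{48 \left(15 + 36\right) + 4862} = \frac{1}{48 \cdot 51 + 4862} = \frac{1}{2448 + 4862} = \frac{1}{7310}$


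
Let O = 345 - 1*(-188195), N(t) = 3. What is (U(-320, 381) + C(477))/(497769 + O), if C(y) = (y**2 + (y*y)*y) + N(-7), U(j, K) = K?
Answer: 108759246/686309 ≈ 158.47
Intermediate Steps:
C(y) = 3 + y**2 + y**3 (C(y) = (y**2 + (y*y)*y) + 3 = (y**2 + y**2*y) + 3 = (y**2 + y**3) + 3 = 3 + y**2 + y**3)
O = 188540 (O = 345 + 188195 = 188540)
(U(-320, 381) + C(477))/(497769 + O) = (381 + (3 + 477**2 + 477**3))/(497769 + 188540) = (381 + (3 + 227529 + 108531333))/686309 = (381 + 108758865)*(1/686309) = 108759246*(1/686309) = 108759246/686309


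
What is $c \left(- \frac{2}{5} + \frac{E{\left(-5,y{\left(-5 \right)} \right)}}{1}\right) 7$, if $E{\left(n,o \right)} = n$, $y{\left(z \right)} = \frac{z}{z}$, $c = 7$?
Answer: $- \frac{1323}{5} \approx -264.6$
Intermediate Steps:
$y{\left(z \right)} = 1$
$c \left(- \frac{2}{5} + \frac{E{\left(-5,y{\left(-5 \right)} \right)}}{1}\right) 7 = 7 \left(- \frac{2}{5} - \frac{5}{1}\right) 7 = 7 \left(\left(-2\right) \frac{1}{5} - 5\right) 7 = 7 \left(- \frac{2}{5} - 5\right) 7 = 7 \left(- \frac{27}{5}\right) 7 = \left(- \frac{189}{5}\right) 7 = - \frac{1323}{5}$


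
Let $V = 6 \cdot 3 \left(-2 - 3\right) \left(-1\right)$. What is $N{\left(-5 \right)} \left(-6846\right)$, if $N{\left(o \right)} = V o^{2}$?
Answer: $-15403500$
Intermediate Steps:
$V = 90$ ($V = 6 \cdot 3 \left(-5\right) \left(-1\right) = 6 \left(-15\right) \left(-1\right) = \left(-90\right) \left(-1\right) = 90$)
$N{\left(o \right)} = 90 o^{2}$
$N{\left(-5 \right)} \left(-6846\right) = 90 \left(-5\right)^{2} \left(-6846\right) = 90 \cdot 25 \left(-6846\right) = 2250 \left(-6846\right) = -15403500$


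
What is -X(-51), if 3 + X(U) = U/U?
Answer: 2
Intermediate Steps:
X(U) = -2 (X(U) = -3 + U/U = -3 + 1 = -2)
-X(-51) = -1*(-2) = 2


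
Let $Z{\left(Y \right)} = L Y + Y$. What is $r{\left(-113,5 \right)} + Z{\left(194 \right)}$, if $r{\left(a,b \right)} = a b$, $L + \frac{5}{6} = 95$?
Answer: $\frac{53692}{3} \approx 17897.0$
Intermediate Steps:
$L = \frac{565}{6}$ ($L = - \frac{5}{6} + 95 = \frac{565}{6} \approx 94.167$)
$Z{\left(Y \right)} = \frac{571 Y}{6}$ ($Z{\left(Y \right)} = \frac{565 Y}{6} + Y = \frac{571 Y}{6}$)
$r{\left(-113,5 \right)} + Z{\left(194 \right)} = \left(-113\right) 5 + \frac{571}{6} \cdot 194 = -565 + \frac{55387}{3} = \frac{53692}{3}$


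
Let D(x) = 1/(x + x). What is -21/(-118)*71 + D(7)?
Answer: 5248/413 ≈ 12.707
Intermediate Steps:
D(x) = 1/(2*x)
-21/(-118)*71 + D(7) = -21/(-118)*71 + (1/2)/7 = -21*(-1/118)*71 + (1/2)*(1/7) = (21/118)*71 + 1/14 = 1491/118 + 1/14 = 5248/413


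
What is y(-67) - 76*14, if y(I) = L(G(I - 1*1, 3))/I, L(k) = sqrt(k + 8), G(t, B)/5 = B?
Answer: -1064 - sqrt(23)/67 ≈ -1064.1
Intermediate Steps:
G(t, B) = 5*B
L(k) = sqrt(8 + k)
y(I) = sqrt(23)/I (y(I) = sqrt(8 + 5*3)/I = sqrt(8 + 15)/I = sqrt(23)/I)
y(-67) - 76*14 = sqrt(23)/(-67) - 76*14 = sqrt(23)*(-1/67) - 1*1064 = -sqrt(23)/67 - 1064 = -1064 - sqrt(23)/67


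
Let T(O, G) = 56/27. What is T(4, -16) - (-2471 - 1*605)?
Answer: 83108/27 ≈ 3078.1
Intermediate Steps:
T(O, G) = 56/27 (T(O, G) = 56*(1/27) = 56/27)
T(4, -16) - (-2471 - 1*605) = 56/27 - (-2471 - 1*605) = 56/27 - (-2471 - 605) = 56/27 - 1*(-3076) = 56/27 + 3076 = 83108/27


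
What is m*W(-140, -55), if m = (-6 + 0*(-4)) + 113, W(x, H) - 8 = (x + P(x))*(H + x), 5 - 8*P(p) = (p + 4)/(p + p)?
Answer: 81485101/28 ≈ 2.9102e+6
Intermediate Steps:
P(p) = 5/8 - (4 + p)/(16*p) (P(p) = 5/8 - (p + 4)/(8*(p + p)) = 5/8 - (4 + p)/(8*(2*p)) = 5/8 - (4 + p)*1/(2*p)/8 = 5/8 - (4 + p)/(16*p))
W(x, H) = 8 + (H + x)*(x + (-4 + 9*x)/(16*x)) (W(x, H) = 8 + (x + (-4 + 9*x)/(16*x))*(H + x) = 8 + (H + x)*(x + (-4 + 9*x)/(16*x)))
m = 107 (m = (-6 + 0) + 113 = -6 + 113 = 107)
m*W(-140, -55) = 107*(31/4 + (-140)² + (9/16)*(-55) + (9/16)*(-140) - 55*(-140) - ¼*(-55)/(-140)) = 107*(31/4 + 19600 - 495/16 - 315/4 + 7700 - ¼*(-55)*(-1/140)) = 107*(31/4 + 19600 - 495/16 - 315/4 + 7700 - 11/112) = 107*(761543/28) = 81485101/28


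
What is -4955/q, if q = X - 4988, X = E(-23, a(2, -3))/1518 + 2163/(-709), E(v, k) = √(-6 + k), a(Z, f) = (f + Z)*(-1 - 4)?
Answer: 28646506103871060900/28854927651257826781 + 3781010650890*I/28854927651257826781 ≈ 0.99278 + 1.3104e-7*I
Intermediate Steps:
a(Z, f) = -5*Z - 5*f (a(Z, f) = (Z + f)*(-5) = -5*Z - 5*f)
X = -2163/709 + I/1518 (X = √(-6 + (-5*2 - 5*(-3)))/1518 + 2163/(-709) = √(-6 + (-10 + 15))*(1/1518) + 2163*(-1/709) = √(-6 + 5)*(1/1518) - 2163/709 = √(-1)*(1/1518) - 2163/709 = I*(1/1518) - 2163/709 = I/1518 - 2163/709 = -2163/709 + I/1518 ≈ -3.0508 + 0.00065876*I)
q = -3538655/709 + I/1518 (q = (-2163/709 + I/1518) - 4988 = -3538655/709 + I/1518 ≈ -4991.0 + 0.00065876*I)
-4955/q = -4955*1158339892644*(-3538655/709 - I/1518)/28854927651257826781 = -5739574168051020*(-3538655/709 - I/1518)/28854927651257826781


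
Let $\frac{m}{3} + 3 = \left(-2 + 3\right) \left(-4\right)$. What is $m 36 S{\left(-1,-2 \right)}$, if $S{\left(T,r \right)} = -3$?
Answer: $2268$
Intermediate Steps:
$m = -21$ ($m = -9 + 3 \left(-2 + 3\right) \left(-4\right) = -9 + 3 \cdot 1 \left(-4\right) = -9 + 3 \left(-4\right) = -9 - 12 = -21$)
$m 36 S{\left(-1,-2 \right)} = \left(-21\right) 36 \left(-3\right) = \left(-756\right) \left(-3\right) = 2268$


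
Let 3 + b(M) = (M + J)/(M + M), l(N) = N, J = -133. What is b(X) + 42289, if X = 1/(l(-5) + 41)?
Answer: 79785/2 ≈ 39893.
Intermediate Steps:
X = 1/36 (X = 1/(-5 + 41) = 1/36 ≈ 0.027778)
b(M) = -3 + (-133 + M)/(2*M) (b(M) = -3 + (M - 133)/(M + M) = -3 + (-133 + M)/((2*M)) = -3 + (-133 + M)*(1/(2*M)) = -3 + (-133 + M)/(2*M))
b(X) + 42289 = (-133 - 5*1/36)/(2*(1/36)) + 42289 = (½)*36*(-133 - 5/36) + 42289 = (½)*36*(-4793/36) + 42289 = -4793/2 + 42289 = 79785/2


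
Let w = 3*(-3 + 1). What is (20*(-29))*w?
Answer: 3480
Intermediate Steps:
w = -6 (w = 3*(-2) = -6)
(20*(-29))*w = (20*(-29))*(-6) = -580*(-6) = 3480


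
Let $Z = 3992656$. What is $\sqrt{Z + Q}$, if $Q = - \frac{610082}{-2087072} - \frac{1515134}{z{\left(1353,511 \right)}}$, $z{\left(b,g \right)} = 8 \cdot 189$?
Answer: $\frac{\sqrt{1078273423952270108745}}{16435692} \approx 1997.9$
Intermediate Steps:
$z{\left(b,g \right)} = 1512$
$Q = - \frac{197579456479}{197228304}$ ($Q = - \frac{610082}{-2087072} - \frac{1515134}{1512} = \left(-610082\right) \left(- \frac{1}{2087072}\right) - \frac{757567}{756} = \frac{305041}{1043536} - \frac{757567}{756} = - \frac{197579456479}{197228304} \approx -1001.8$)
$\sqrt{Z + Q} = \sqrt{3992656 - \frac{197579456479}{197228304}} = \sqrt{\frac{787267191878945}{197228304}} = \frac{\sqrt{1078273423952270108745}}{16435692}$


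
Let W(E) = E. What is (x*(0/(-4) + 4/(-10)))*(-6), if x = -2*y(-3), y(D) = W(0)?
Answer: 0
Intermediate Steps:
y(D) = 0
x = 0 (x = -2*0 = 0)
(x*(0/(-4) + 4/(-10)))*(-6) = (0*(0/(-4) + 4/(-10)))*(-6) = (0*(0*(-¼) + 4*(-⅒)))*(-6) = (0*(0 - ⅖))*(-6) = (0*(-⅖))*(-6) = 0*(-6) = 0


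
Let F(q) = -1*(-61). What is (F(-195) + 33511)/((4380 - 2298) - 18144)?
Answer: -16786/8031 ≈ -2.0901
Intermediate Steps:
F(q) = 61
(F(-195) + 33511)/((4380 - 2298) - 18144) = (61 + 33511)/((4380 - 2298) - 18144) = 33572/(2082 - 18144) = 33572/(-16062) = 33572*(-1/16062) = -16786/8031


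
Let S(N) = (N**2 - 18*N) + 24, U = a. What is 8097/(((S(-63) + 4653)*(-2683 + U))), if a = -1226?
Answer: -2699/12743340 ≈ -0.00021180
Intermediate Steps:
U = -1226
S(N) = 24 + N**2 - 18*N
8097/(((S(-63) + 4653)*(-2683 + U))) = 8097/((((24 + (-63)**2 - 18*(-63)) + 4653)*(-2683 - 1226))) = 8097/((((24 + 3969 + 1134) + 4653)*(-3909))) = 8097/(((5127 + 4653)*(-3909))) = 8097/((9780*(-3909))) = 8097/(-38230020) = 8097*(-1/38230020) = -2699/12743340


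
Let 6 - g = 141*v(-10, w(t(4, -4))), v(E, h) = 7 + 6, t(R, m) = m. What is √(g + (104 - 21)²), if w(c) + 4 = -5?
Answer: √5062 ≈ 71.148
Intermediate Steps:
w(c) = -9 (w(c) = -4 - 5 = -9)
v(E, h) = 13
g = -1827 (g = 6 - 141*13 = 6 - 1*1833 = 6 - 1833 = -1827)
√(g + (104 - 21)²) = √(-1827 + (104 - 21)²) = √(-1827 + 83²) = √(-1827 + 6889) = √5062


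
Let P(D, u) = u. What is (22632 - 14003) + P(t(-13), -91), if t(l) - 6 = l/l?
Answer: 8538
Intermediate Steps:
t(l) = 7 (t(l) = 6 + l/l = 6 + 1 = 7)
(22632 - 14003) + P(t(-13), -91) = (22632 - 14003) - 91 = 8629 - 91 = 8538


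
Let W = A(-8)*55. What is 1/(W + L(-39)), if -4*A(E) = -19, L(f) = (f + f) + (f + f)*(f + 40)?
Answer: 4/421 ≈ 0.0095012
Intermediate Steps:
L(f) = 2*f + 2*f*(40 + f) (L(f) = 2*f + (2*f)*(40 + f) = 2*f + 2*f*(40 + f))
A(E) = 19/4 (A(E) = -1/4*(-19) = 19/4)
W = 1045/4 (W = (19/4)*55 = 1045/4 ≈ 261.25)
1/(W + L(-39)) = 1/(1045/4 + 2*(-39)*(41 - 39)) = 1/(1045/4 + 2*(-39)*2) = 1/(1045/4 - 156) = 1/(421/4) = 4/421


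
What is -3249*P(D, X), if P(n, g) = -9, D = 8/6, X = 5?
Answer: 29241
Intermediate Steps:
D = 4/3 (D = 8*(1/6) = 4/3 ≈ 1.3333)
-3249*P(D, X) = -3249*(-9) = 29241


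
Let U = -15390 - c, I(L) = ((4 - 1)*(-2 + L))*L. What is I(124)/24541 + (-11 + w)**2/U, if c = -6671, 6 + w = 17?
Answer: 45384/24541 ≈ 1.8493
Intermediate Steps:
w = 11 (w = -6 + 17 = 11)
I(L) = L*(-6 + 3*L) (I(L) = (3*(-2 + L))*L = (-6 + 3*L)*L = L*(-6 + 3*L))
U = -8719 (U = -15390 - 1*(-6671) = -15390 + 6671 = -8719)
I(124)/24541 + (-11 + w)**2/U = (3*124*(-2 + 124))/24541 + (-11 + 11)**2/(-8719) = (3*124*122)*(1/24541) + 0**2*(-1/8719) = 45384*(1/24541) + 0*(-1/8719) = 45384/24541 + 0 = 45384/24541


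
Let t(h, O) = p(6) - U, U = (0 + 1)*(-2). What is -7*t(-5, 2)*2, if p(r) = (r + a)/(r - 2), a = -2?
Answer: -42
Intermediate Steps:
p(r) = 1 (p(r) = (r - 2)/(r - 2) = (-2 + r)/(-2 + r) = 1)
U = -2 (U = 1*(-2) = -2)
t(h, O) = 3 (t(h, O) = 1 - 1*(-2) = 1 + 2 = 3)
-7*t(-5, 2)*2 = -7*3*2 = -21*2 = -42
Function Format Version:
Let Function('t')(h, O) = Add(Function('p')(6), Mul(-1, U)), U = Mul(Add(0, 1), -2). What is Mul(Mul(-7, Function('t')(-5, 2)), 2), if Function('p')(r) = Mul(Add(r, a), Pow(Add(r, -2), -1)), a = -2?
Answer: -42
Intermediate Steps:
Function('p')(r) = 1 (Function('p')(r) = Mul(Add(r, -2), Pow(Add(r, -2), -1)) = Mul(Add(-2, r), Pow(Add(-2, r), -1)) = 1)
U = -2 (U = Mul(1, -2) = -2)
Function('t')(h, O) = 3 (Function('t')(h, O) = Add(1, Mul(-1, -2)) = Add(1, 2) = 3)
Mul(Mul(-7, Function('t')(-5, 2)), 2) = Mul(Mul(-7, 3), 2) = Mul(-21, 2) = -42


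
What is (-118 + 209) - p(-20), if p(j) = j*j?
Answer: -309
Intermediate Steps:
p(j) = j**2
(-118 + 209) - p(-20) = (-118 + 209) - 1*(-20)**2 = 91 - 1*400 = 91 - 400 = -309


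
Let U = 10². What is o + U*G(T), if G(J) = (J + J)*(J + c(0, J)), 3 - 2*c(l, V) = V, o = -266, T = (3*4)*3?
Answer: 140134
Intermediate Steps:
T = 36 (T = 12*3 = 36)
c(l, V) = 3/2 - V/2
U = 100
G(J) = 2*J*(3/2 + J/2) (G(J) = (J + J)*(J + (3/2 - J/2)) = (2*J)*(3/2 + J/2) = 2*J*(3/2 + J/2))
o + U*G(T) = -266 + 100*(36*(3 + 36)) = -266 + 100*(36*39) = -266 + 100*1404 = -266 + 140400 = 140134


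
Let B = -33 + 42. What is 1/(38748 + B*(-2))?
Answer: 1/38730 ≈ 2.5820e-5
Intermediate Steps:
B = 9
1/(38748 + B*(-2)) = 1/(38748 + 9*(-2)) = 1/(38748 - 18) = 1/38730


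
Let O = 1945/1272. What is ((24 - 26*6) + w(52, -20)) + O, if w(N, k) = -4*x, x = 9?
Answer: -211751/1272 ≈ -166.47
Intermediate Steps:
O = 1945/1272 (O = 1945*(1/1272) = 1945/1272 ≈ 1.5291)
w(N, k) = -36 (w(N, k) = -4*9 = -36)
((24 - 26*6) + w(52, -20)) + O = ((24 - 26*6) - 36) + 1945/1272 = ((24 - 156) - 36) + 1945/1272 = (-132 - 36) + 1945/1272 = -168 + 1945/1272 = -211751/1272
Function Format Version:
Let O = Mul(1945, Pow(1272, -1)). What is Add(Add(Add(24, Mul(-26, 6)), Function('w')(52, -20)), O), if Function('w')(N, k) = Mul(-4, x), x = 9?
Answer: Rational(-211751, 1272) ≈ -166.47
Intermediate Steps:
O = Rational(1945, 1272) (O = Mul(1945, Rational(1, 1272)) = Rational(1945, 1272) ≈ 1.5291)
Function('w')(N, k) = -36 (Function('w')(N, k) = Mul(-4, 9) = -36)
Add(Add(Add(24, Mul(-26, 6)), Function('w')(52, -20)), O) = Add(Add(Add(24, Mul(-26, 6)), -36), Rational(1945, 1272)) = Add(Add(Add(24, -156), -36), Rational(1945, 1272)) = Add(Add(-132, -36), Rational(1945, 1272)) = Add(-168, Rational(1945, 1272)) = Rational(-211751, 1272)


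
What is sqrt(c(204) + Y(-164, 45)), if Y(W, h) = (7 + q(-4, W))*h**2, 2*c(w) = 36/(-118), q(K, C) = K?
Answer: 12*sqrt(146851)/59 ≈ 77.941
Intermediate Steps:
c(w) = -9/59 (c(w) = (36/(-118))/2 = (36*(-1/118))/2 = (1/2)*(-18/59) = -9/59)
Y(W, h) = 3*h**2 (Y(W, h) = (7 - 4)*h**2 = 3*h**2)
sqrt(c(204) + Y(-164, 45)) = sqrt(-9/59 + 3*45**2) = sqrt(-9/59 + 3*2025) = sqrt(-9/59 + 6075) = sqrt(358416/59) = 12*sqrt(146851)/59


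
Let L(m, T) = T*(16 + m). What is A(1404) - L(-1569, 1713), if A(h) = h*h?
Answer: 4631505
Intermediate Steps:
A(h) = h²
A(1404) - L(-1569, 1713) = 1404² - 1713*(16 - 1569) = 1971216 - 1713*(-1553) = 1971216 - 1*(-2660289) = 1971216 + 2660289 = 4631505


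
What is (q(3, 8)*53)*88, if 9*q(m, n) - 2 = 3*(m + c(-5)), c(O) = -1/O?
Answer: 270512/45 ≈ 6011.4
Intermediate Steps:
q(m, n) = 13/45 + m/3 (q(m, n) = 2/9 + (3*(m - 1/(-5)))/9 = 2/9 + (3*(m - 1*(-⅕)))/9 = 2/9 + (3*(m + ⅕))/9 = 2/9 + (3*(⅕ + m))/9 = 2/9 + (⅗ + 3*m)/9 = 2/9 + (1/15 + m/3) = 13/45 + m/3)
(q(3, 8)*53)*88 = ((13/45 + (⅓)*3)*53)*88 = ((13/45 + 1)*53)*88 = ((58/45)*53)*88 = (3074/45)*88 = 270512/45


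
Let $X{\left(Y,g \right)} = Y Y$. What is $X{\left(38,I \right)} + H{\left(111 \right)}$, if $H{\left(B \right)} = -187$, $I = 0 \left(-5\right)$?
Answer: $1257$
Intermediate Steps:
$I = 0$
$X{\left(Y,g \right)} = Y^{2}$
$X{\left(38,I \right)} + H{\left(111 \right)} = 38^{2} - 187 = 1444 - 187 = 1257$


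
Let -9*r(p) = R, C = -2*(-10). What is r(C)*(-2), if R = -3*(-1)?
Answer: ⅔ ≈ 0.66667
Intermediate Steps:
R = 3
C = 20
r(p) = -⅓ (r(p) = -⅑*3 = -⅓)
r(C)*(-2) = -⅓*(-2) = ⅔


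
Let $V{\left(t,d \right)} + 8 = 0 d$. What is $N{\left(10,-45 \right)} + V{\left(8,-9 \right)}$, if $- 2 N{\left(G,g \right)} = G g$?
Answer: $217$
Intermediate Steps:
$V{\left(t,d \right)} = -8$ ($V{\left(t,d \right)} = -8 + 0 d = -8 + 0 = -8$)
$N{\left(G,g \right)} = - \frac{G g}{2}$
$N{\left(10,-45 \right)} + V{\left(8,-9 \right)} = \left(- \frac{1}{2}\right) 10 \left(-45\right) - 8 = 225 - 8 = 217$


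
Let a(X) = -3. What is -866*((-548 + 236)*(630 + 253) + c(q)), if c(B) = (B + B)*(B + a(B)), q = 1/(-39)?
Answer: 362879269880/1521 ≈ 2.3858e+8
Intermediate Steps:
q = -1/39 ≈ -0.025641
c(B) = 2*B*(-3 + B) (c(B) = (B + B)*(B - 3) = (2*B)*(-3 + B) = 2*B*(-3 + B))
-866*((-548 + 236)*(630 + 253) + c(q)) = -866*((-548 + 236)*(630 + 253) + 2*(-1/39)*(-3 - 1/39)) = -866*(-312*883 + 2*(-1/39)*(-118/39)) = -866*(-275496 + 236/1521) = -866*(-419029180/1521) = 362879269880/1521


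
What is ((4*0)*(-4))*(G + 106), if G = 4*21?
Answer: 0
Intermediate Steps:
G = 84
((4*0)*(-4))*(G + 106) = ((4*0)*(-4))*(84 + 106) = (0*(-4))*190 = 0*190 = 0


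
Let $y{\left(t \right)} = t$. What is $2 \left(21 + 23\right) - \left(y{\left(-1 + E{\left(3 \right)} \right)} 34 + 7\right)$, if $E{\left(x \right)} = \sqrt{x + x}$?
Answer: $115 - 34 \sqrt{6} \approx 31.717$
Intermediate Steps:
$E{\left(x \right)} = \sqrt{2} \sqrt{x}$ ($E{\left(x \right)} = \sqrt{2 x} = \sqrt{2} \sqrt{x}$)
$2 \left(21 + 23\right) - \left(y{\left(-1 + E{\left(3 \right)} \right)} 34 + 7\right) = 2 \left(21 + 23\right) - \left(\left(-1 + \sqrt{2} \sqrt{3}\right) 34 + 7\right) = 2 \cdot 44 - \left(\left(-1 + \sqrt{6}\right) 34 + 7\right) = 88 - \left(\left(-34 + 34 \sqrt{6}\right) + 7\right) = 88 - \left(-27 + 34 \sqrt{6}\right) = 88 + \left(27 - 34 \sqrt{6}\right) = 115 - 34 \sqrt{6}$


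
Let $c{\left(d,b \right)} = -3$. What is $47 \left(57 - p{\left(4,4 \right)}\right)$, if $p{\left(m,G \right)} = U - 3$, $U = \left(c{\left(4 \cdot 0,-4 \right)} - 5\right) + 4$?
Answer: $3008$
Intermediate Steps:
$U = -4$ ($U = \left(-3 - 5\right) + 4 = -8 + 4 = -4$)
$p{\left(m,G \right)} = -7$ ($p{\left(m,G \right)} = -4 - 3 = -7$)
$47 \left(57 - p{\left(4,4 \right)}\right) = 47 \left(57 - -7\right) = 47 \left(57 + 7\right) = 47 \cdot 64 = 3008$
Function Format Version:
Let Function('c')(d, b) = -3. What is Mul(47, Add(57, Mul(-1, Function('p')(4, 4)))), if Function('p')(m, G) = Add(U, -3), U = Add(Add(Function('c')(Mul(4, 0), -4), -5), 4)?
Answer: 3008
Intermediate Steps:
U = -4 (U = Add(Add(-3, -5), 4) = Add(-8, 4) = -4)
Function('p')(m, G) = -7 (Function('p')(m, G) = Add(-4, -3) = -7)
Mul(47, Add(57, Mul(-1, Function('p')(4, 4)))) = Mul(47, Add(57, Mul(-1, -7))) = Mul(47, Add(57, 7)) = Mul(47, 64) = 3008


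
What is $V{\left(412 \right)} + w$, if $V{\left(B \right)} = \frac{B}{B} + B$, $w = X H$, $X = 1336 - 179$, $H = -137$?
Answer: $-158096$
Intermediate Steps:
$X = 1157$ ($X = 1336 - 179 = 1157$)
$w = -158509$ ($w = 1157 \left(-137\right) = -158509$)
$V{\left(B \right)} = 1 + B$
$V{\left(412 \right)} + w = \left(1 + 412\right) - 158509 = 413 - 158509 = -158096$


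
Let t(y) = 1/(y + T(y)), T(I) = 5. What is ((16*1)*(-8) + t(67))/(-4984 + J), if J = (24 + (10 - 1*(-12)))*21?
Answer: 9215/289296 ≈ 0.031853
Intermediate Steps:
t(y) = 1/(5 + y) (t(y) = 1/(y + 5) = 1/(5 + y))
J = 966 (J = (24 + (10 + 12))*21 = (24 + 22)*21 = 46*21 = 966)
((16*1)*(-8) + t(67))/(-4984 + J) = ((16*1)*(-8) + 1/(5 + 67))/(-4984 + 966) = (16*(-8) + 1/72)/(-4018) = (-128 + 1/72)*(-1/4018) = -9215/72*(-1/4018) = 9215/289296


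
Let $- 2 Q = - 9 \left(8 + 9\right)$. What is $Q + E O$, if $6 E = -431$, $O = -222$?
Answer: $\frac{32047}{2} \approx 16024.0$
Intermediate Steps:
$E = - \frac{431}{6}$ ($E = \frac{1}{6} \left(-431\right) = - \frac{431}{6} \approx -71.833$)
$Q = \frac{153}{2}$ ($Q = - \frac{\left(-9\right) \left(8 + 9\right)}{2} = - \frac{\left(-9\right) 17}{2} = \left(- \frac{1}{2}\right) \left(-153\right) = \frac{153}{2} \approx 76.5$)
$Q + E O = \frac{153}{2} - -15947 = \frac{153}{2} + 15947 = \frac{32047}{2}$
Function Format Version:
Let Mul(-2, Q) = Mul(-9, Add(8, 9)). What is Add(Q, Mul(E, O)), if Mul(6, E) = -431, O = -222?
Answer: Rational(32047, 2) ≈ 16024.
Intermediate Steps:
E = Rational(-431, 6) (E = Mul(Rational(1, 6), -431) = Rational(-431, 6) ≈ -71.833)
Q = Rational(153, 2) (Q = Mul(Rational(-1, 2), Mul(-9, Add(8, 9))) = Mul(Rational(-1, 2), Mul(-9, 17)) = Mul(Rational(-1, 2), -153) = Rational(153, 2) ≈ 76.500)
Add(Q, Mul(E, O)) = Add(Rational(153, 2), Mul(Rational(-431, 6), -222)) = Add(Rational(153, 2), 15947) = Rational(32047, 2)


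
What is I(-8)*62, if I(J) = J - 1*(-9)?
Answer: 62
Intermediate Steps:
I(J) = 9 + J (I(J) = J + 9 = 9 + J)
I(-8)*62 = (9 - 8)*62 = 1*62 = 62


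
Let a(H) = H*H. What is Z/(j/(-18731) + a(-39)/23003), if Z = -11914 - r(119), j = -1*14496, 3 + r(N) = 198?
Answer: -5217395058037/361941339 ≈ -14415.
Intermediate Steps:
a(H) = H**2
r(N) = 195 (r(N) = -3 + 198 = 195)
j = -14496
Z = -12109 (Z = -11914 - 1*195 = -11914 - 195 = -12109)
Z/(j/(-18731) + a(-39)/23003) = -12109/(-14496/(-18731) + (-39)**2/23003) = -12109/(-14496*(-1/18731) + 1521*(1/23003)) = -12109/(14496/18731 + 1521/23003) = -12109/361941339/430869193 = -12109*430869193/361941339 = -5217395058037/361941339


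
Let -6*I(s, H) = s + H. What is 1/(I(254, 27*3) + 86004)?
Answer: 6/515689 ≈ 1.1635e-5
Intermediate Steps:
I(s, H) = -H/6 - s/6 (I(s, H) = -(s + H)/6 = -(H + s)/6 = -H/6 - s/6)
1/(I(254, 27*3) + 86004) = 1/((-9*3/2 - 1/6*254) + 86004) = 1/((-1/6*81 - 127/3) + 86004) = 1/((-27/2 - 127/3) + 86004) = 1/(-335/6 + 86004) = 1/(515689/6) = 6/515689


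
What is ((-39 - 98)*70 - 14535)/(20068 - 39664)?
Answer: 24125/19596 ≈ 1.2311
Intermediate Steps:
((-39 - 98)*70 - 14535)/(20068 - 39664) = (-137*70 - 14535)/(-19596) = (-9590 - 14535)*(-1/19596) = -24125*(-1/19596) = 24125/19596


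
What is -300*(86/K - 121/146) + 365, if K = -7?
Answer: 2196965/511 ≈ 4299.3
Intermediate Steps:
-300*(86/K - 121/146) + 365 = -300*(86/(-7) - 121/146) + 365 = -300*(86*(-⅐) - 121*1/146) + 365 = -300*(-86/7 - 121/146) + 365 = -300*(-13403/1022) + 365 = 2010450/511 + 365 = 2196965/511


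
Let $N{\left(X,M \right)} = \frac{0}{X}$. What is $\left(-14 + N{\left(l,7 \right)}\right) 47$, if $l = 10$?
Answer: $-658$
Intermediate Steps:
$N{\left(X,M \right)} = 0$
$\left(-14 + N{\left(l,7 \right)}\right) 47 = \left(-14 + 0\right) 47 = \left(-14\right) 47 = -658$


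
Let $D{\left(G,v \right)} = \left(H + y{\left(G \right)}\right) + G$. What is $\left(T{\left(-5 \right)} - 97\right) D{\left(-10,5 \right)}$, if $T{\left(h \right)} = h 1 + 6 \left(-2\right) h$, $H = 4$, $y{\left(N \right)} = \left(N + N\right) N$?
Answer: $-8148$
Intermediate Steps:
$y{\left(N \right)} = 2 N^{2}$ ($y{\left(N \right)} = 2 N N = 2 N^{2}$)
$T{\left(h \right)} = - 11 h$ ($T{\left(h \right)} = h - 12 h = - 11 h$)
$D{\left(G,v \right)} = 4 + G + 2 G^{2}$ ($D{\left(G,v \right)} = \left(4 + 2 G^{2}\right) + G = 4 + G + 2 G^{2}$)
$\left(T{\left(-5 \right)} - 97\right) D{\left(-10,5 \right)} = \left(\left(-11\right) \left(-5\right) - 97\right) \left(4 - 10 + 2 \left(-10\right)^{2}\right) = \left(55 - 97\right) \left(4 - 10 + 2 \cdot 100\right) = - 42 \left(4 - 10 + 200\right) = \left(-42\right) 194 = -8148$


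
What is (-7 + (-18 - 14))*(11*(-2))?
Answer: 858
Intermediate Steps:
(-7 + (-18 - 14))*(11*(-2)) = (-7 - 32)*(-22) = -39*(-22) = 858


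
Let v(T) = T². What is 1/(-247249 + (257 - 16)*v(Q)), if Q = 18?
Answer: -1/169165 ≈ -5.9114e-6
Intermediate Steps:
1/(-247249 + (257 - 16)*v(Q)) = 1/(-247249 + (257 - 16)*18²) = 1/(-247249 + 241*324) = 1/(-247249 + 78084) = 1/(-169165) = -1/169165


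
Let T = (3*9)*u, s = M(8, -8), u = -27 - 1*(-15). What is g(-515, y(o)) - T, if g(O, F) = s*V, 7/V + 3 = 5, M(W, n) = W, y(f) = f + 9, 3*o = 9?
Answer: 352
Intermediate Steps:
o = 3 (o = (⅓)*9 = 3)
y(f) = 9 + f
u = -12 (u = -27 + 15 = -12)
V = 7/2 (V = 7/(-3 + 5) = 7/2 ≈ 3.5000)
s = 8
g(O, F) = 28 (g(O, F) = 8*(7/2) = 28)
T = -324 (T = (3*9)*(-12) = 27*(-12) = -324)
g(-515, y(o)) - T = 28 - 1*(-324) = 28 + 324 = 352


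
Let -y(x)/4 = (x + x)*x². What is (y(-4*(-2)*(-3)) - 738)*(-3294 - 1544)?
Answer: -531473652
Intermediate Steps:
y(x) = -8*x³ (y(x) = -4*(x + x)*x² = -4*2*x*x² = -8*x³)
(y(-4*(-2)*(-3)) - 738)*(-3294 - 1544) = (-8*(-4*(-2)*(-3))³ - 738)*(-3294 - 1544) = (-8*(8*(-3))³ - 738)*(-4838) = (-8*(-24)³ - 738)*(-4838) = (-8*(-13824) - 738)*(-4838) = (110592 - 738)*(-4838) = 109854*(-4838) = -531473652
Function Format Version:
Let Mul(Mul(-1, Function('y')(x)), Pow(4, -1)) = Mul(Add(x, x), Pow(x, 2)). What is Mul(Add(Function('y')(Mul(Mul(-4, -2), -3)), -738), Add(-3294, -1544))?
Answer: -531473652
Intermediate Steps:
Function('y')(x) = Mul(-8, Pow(x, 3)) (Function('y')(x) = Mul(-4, Mul(Add(x, x), Pow(x, 2))) = Mul(-4, Mul(Mul(2, x), Pow(x, 2))) = Mul(-4, Mul(2, Pow(x, 3))) = Mul(-8, Pow(x, 3)))
Mul(Add(Function('y')(Mul(Mul(-4, -2), -3)), -738), Add(-3294, -1544)) = Mul(Add(Mul(-8, Pow(Mul(Mul(-4, -2), -3), 3)), -738), Add(-3294, -1544)) = Mul(Add(Mul(-8, Pow(Mul(8, -3), 3)), -738), -4838) = Mul(Add(Mul(-8, Pow(-24, 3)), -738), -4838) = Mul(Add(Mul(-8, -13824), -738), -4838) = Mul(Add(110592, -738), -4838) = Mul(109854, -4838) = -531473652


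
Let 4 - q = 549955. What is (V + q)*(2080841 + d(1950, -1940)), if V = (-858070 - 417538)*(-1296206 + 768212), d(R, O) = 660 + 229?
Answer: 1402071843613373730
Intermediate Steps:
q = -549951 (q = 4 - 1*549955 = 4 - 549955 = -549951)
d(R, O) = 889
V = 673513370352 (V = -1275608*(-527994) = 673513370352)
(V + q)*(2080841 + d(1950, -1940)) = (673513370352 - 549951)*(2080841 + 889) = 673512820401*2081730 = 1402071843613373730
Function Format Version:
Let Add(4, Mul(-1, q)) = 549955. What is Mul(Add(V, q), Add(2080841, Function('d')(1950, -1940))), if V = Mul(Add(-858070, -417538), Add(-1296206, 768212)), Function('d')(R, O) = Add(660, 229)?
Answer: 1402071843613373730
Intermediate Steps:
q = -549951 (q = Add(4, Mul(-1, 549955)) = Add(4, -549955) = -549951)
Function('d')(R, O) = 889
V = 673513370352 (V = Mul(-1275608, -527994) = 673513370352)
Mul(Add(V, q), Add(2080841, Function('d')(1950, -1940))) = Mul(Add(673513370352, -549951), Add(2080841, 889)) = Mul(673512820401, 2081730) = 1402071843613373730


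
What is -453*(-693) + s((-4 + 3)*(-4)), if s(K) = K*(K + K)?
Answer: 313961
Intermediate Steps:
s(K) = 2*K² (s(K) = K*(2*K) = 2*K²)
-453*(-693) + s((-4 + 3)*(-4)) = -453*(-693) + 2*((-4 + 3)*(-4))² = 313929 + 2*(-1*(-4))² = 313929 + 2*4² = 313929 + 2*16 = 313929 + 32 = 313961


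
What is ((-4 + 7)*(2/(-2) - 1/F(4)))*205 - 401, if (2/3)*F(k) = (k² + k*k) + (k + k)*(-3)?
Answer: -4269/4 ≈ -1067.3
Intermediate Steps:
F(k) = -9*k + 3*k² (F(k) = 3*((k² + k*k) + (k + k)*(-3))/2 = 3*((k² + k²) + (2*k)*(-3))/2 = 3*(2*k² - 6*k)/2 = 3*(-6*k + 2*k²)/2 = -9*k + 3*k²)
((-4 + 7)*(2/(-2) - 1/F(4)))*205 - 401 = ((-4 + 7)*(2/(-2) - 1/(3*4*(-3 + 4))))*205 - 401 = (3*(2*(-½) - 1/(3*4*1)))*205 - 401 = (3*(-1 - 1/12))*205 - 401 = (3*(-13/12))*205 - 401 = -13/4*205 - 401 = -2665/4 - 401 = -4269/4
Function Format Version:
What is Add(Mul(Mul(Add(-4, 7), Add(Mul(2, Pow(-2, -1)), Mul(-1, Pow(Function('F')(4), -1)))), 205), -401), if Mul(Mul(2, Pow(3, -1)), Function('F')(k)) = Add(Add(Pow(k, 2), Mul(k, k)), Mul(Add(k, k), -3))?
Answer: Rational(-4269, 4) ≈ -1067.3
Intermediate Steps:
Function('F')(k) = Add(Mul(-9, k), Mul(3, Pow(k, 2))) (Function('F')(k) = Mul(Rational(3, 2), Add(Add(Pow(k, 2), Mul(k, k)), Mul(Add(k, k), -3))) = Mul(Rational(3, 2), Add(Add(Pow(k, 2), Pow(k, 2)), Mul(Mul(2, k), -3))) = Mul(Rational(3, 2), Add(Mul(2, Pow(k, 2)), Mul(-6, k))) = Mul(Rational(3, 2), Add(Mul(-6, k), Mul(2, Pow(k, 2)))) = Add(Mul(-9, k), Mul(3, Pow(k, 2))))
Add(Mul(Mul(Add(-4, 7), Add(Mul(2, Pow(-2, -1)), Mul(-1, Pow(Function('F')(4), -1)))), 205), -401) = Add(Mul(Mul(Add(-4, 7), Add(Mul(2, Pow(-2, -1)), Mul(-1, Pow(Mul(3, 4, Add(-3, 4)), -1)))), 205), -401) = Add(Mul(Mul(3, Add(Mul(2, Rational(-1, 2)), Mul(-1, Pow(Mul(3, 4, 1), -1)))), 205), -401) = Add(Mul(Mul(3, Add(-1, Mul(-1, Pow(12, -1)))), 205), -401) = Add(Mul(Mul(3, Add(-1, Mul(-1, Rational(1, 12)))), 205), -401) = Add(Mul(Mul(3, Add(-1, Rational(-1, 12))), 205), -401) = Add(Mul(Mul(3, Rational(-13, 12)), 205), -401) = Add(Mul(Rational(-13, 4), 205), -401) = Add(Rational(-2665, 4), -401) = Rational(-4269, 4)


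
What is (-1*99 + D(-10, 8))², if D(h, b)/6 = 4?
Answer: 5625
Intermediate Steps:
D(h, b) = 24 (D(h, b) = 6*4 = 24)
(-1*99 + D(-10, 8))² = (-1*99 + 24)² = (-99 + 24)² = (-75)² = 5625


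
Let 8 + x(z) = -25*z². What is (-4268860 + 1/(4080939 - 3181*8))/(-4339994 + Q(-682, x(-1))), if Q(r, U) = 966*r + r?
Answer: 5770774436753/6758459529536 ≈ 0.85386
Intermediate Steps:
x(z) = -8 - 25*z²
Q(r, U) = 967*r
(-4268860 + 1/(4080939 - 3181*8))/(-4339994 + Q(-682, x(-1))) = (-4268860 + 1/(4080939 - 3181*8))/(-4339994 + 967*(-682)) = (-4268860 + 1/(4080939 - 25448))/(-4339994 - 659494) = (-4268860 + 1/4055491)/(-4999488) = (-4268860 + 1/4055491)*(-1/4999488) = -17312323310259/4055491*(-1/4999488) = 5770774436753/6758459529536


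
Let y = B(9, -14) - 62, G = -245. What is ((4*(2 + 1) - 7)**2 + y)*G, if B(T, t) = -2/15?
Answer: 27293/3 ≈ 9097.7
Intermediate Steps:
B(T, t) = -2/15 (B(T, t) = -2*1/15 = -2/15)
y = -932/15 (y = -2/15 - 62 = -932/15 ≈ -62.133)
((4*(2 + 1) - 7)**2 + y)*G = ((4*(2 + 1) - 7)**2 - 932/15)*(-245) = ((4*3 - 7)**2 - 932/15)*(-245) = ((12 - 7)**2 - 932/15)*(-245) = (5**2 - 932/15)*(-245) = (25 - 932/15)*(-245) = -557/15*(-245) = 27293/3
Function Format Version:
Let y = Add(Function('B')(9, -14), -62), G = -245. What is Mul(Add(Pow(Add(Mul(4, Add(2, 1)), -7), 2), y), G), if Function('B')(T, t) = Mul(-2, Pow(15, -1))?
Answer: Rational(27293, 3) ≈ 9097.7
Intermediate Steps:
Function('B')(T, t) = Rational(-2, 15) (Function('B')(T, t) = Mul(-2, Rational(1, 15)) = Rational(-2, 15))
y = Rational(-932, 15) (y = Add(Rational(-2, 15), -62) = Rational(-932, 15) ≈ -62.133)
Mul(Add(Pow(Add(Mul(4, Add(2, 1)), -7), 2), y), G) = Mul(Add(Pow(Add(Mul(4, Add(2, 1)), -7), 2), Rational(-932, 15)), -245) = Mul(Add(Pow(Add(Mul(4, 3), -7), 2), Rational(-932, 15)), -245) = Mul(Add(Pow(Add(12, -7), 2), Rational(-932, 15)), -245) = Mul(Add(Pow(5, 2), Rational(-932, 15)), -245) = Mul(Add(25, Rational(-932, 15)), -245) = Mul(Rational(-557, 15), -245) = Rational(27293, 3)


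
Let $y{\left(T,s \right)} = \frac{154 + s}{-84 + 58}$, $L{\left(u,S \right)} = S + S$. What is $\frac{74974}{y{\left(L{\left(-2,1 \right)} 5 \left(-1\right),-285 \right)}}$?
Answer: $\frac{1949324}{131} \approx 14880.0$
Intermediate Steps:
$L{\left(u,S \right)} = 2 S$
$y{\left(T,s \right)} = - \frac{77}{13} - \frac{s}{26}$ ($y{\left(T,s \right)} = \frac{154 + s}{-26} = \left(154 + s\right) \left(- \frac{1}{26}\right) = - \frac{77}{13} - \frac{s}{26}$)
$\frac{74974}{y{\left(L{\left(-2,1 \right)} 5 \left(-1\right),-285 \right)}} = \frac{74974}{- \frac{77}{13} - - \frac{285}{26}} = \frac{74974}{- \frac{77}{13} + \frac{285}{26}} = \frac{74974}{\frac{131}{26}} = 74974 \cdot \frac{26}{131} = \frac{1949324}{131}$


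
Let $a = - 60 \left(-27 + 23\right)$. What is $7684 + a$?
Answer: $7924$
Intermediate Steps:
$a = 240$ ($a = \left(-60\right) \left(-4\right) = 240$)
$7684 + a = 7684 + 240 = 7924$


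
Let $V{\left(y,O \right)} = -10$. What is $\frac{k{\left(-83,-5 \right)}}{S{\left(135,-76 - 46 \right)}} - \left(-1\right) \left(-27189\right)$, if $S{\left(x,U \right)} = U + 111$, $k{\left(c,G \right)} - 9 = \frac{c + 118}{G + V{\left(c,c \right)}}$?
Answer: $- \frac{897257}{33} \approx -27190.0$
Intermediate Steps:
$k{\left(c,G \right)} = 9 + \frac{118 + c}{-10 + G}$ ($k{\left(c,G \right)} = 9 + \frac{c + 118}{G - 10} = 9 + \frac{118 + c}{-10 + G}$)
$S{\left(x,U \right)} = 111 + U$
$\frac{k{\left(-83,-5 \right)}}{S{\left(135,-76 - 46 \right)}} - \left(-1\right) \left(-27189\right) = \frac{\frac{1}{-10 - 5} \left(28 - 83 + 9 \left(-5\right)\right)}{111 - 122} - \left(-1\right) \left(-27189\right) = \frac{\frac{1}{-15} \left(28 - 83 - 45\right)}{111 - 122} - 27189 = \frac{\left(- \frac{1}{15}\right) \left(-100\right)}{-11} - 27189 = \frac{20}{3} \left(- \frac{1}{11}\right) - 27189 = - \frac{20}{33} - 27189 = - \frac{897257}{33}$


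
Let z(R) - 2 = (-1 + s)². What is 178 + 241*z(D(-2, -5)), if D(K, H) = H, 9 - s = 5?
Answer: 2829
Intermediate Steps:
s = 4 (s = 9 - 1*5 = 9 - 5 = 4)
z(R) = 11 (z(R) = 2 + (-1 + 4)² = 2 + 3² = 2 + 9 = 11)
178 + 241*z(D(-2, -5)) = 178 + 241*11 = 178 + 2651 = 2829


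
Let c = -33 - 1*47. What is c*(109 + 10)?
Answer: -9520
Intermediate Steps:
c = -80 (c = -33 - 47 = -80)
c*(109 + 10) = -80*(109 + 10) = -80*119 = -9520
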